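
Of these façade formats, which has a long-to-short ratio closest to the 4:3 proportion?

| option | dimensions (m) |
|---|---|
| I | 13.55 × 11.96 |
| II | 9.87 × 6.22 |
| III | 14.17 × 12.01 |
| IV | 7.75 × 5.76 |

IV

Ratios (long/short): I ≈ 1.133; II ≈ 1.587; III ≈ 1.180; IV ≈ 1.345.
4:3 ≈ 1.333; option IV is nearest (Δ 0.012).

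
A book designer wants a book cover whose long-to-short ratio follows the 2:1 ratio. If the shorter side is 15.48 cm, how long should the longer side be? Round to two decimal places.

30.96 cm

2:1 = 2.00000.
Longer side = 15.48 × 2.00000 ≈ 30.9600 → 30.96 cm.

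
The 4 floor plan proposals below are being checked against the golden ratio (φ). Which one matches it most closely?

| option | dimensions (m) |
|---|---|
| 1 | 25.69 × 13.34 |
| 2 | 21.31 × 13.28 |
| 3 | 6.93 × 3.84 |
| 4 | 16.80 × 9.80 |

Ratios (long/short): 1 ≈ 1.926; 2 ≈ 1.605; 3 ≈ 1.805; 4 ≈ 1.714.
golden ratio ≈ 1.618; option 2 is nearest (Δ 0.013).

2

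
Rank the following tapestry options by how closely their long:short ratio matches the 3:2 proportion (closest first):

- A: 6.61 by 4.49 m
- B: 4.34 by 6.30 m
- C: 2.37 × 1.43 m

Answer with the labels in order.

A, B, C

A: 6.61/4.49 ≈ 1.472 → |1.472 − 1.500| = 0.028
B: 6.30/4.34 ≈ 1.452 → |1.452 − 1.500| = 0.048
C: 2.37/1.43 ≈ 1.657 → |1.657 − 1.500| = 0.157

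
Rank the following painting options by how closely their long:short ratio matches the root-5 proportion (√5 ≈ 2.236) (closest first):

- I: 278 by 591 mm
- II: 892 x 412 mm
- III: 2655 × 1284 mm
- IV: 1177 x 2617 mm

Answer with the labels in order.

Ratios: I = 591 / 278 ≈ 2.126; II = 892 / 412 ≈ 2.165; III = 2655 / 1284 ≈ 2.068; IV = 2617 / 1177 ≈ 2.223.
|Δ from 2.236|: I 0.110; II 0.071; III 0.168; IV 0.013.

IV, II, I, III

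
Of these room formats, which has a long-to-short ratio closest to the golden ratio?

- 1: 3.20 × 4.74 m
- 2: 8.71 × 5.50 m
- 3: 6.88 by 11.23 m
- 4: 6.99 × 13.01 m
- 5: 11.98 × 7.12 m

3

Target golden ratio ≈ 1.618.
1: 1.481 (Δ0.137)  2: 1.584 (Δ0.034)  3: 1.632 (Δ0.014)  4: 1.861 (Δ0.243)  5: 1.683 (Δ0.065)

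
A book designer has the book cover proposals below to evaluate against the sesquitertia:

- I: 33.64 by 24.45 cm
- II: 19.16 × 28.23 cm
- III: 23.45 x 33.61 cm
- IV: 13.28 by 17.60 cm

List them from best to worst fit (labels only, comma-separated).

IV, I, III, II

Ratios: I = 33.64 / 24.45 ≈ 1.376; II = 28.23 / 19.16 ≈ 1.473; III = 33.61 / 23.45 ≈ 1.433; IV = 17.60 / 13.28 ≈ 1.325.
|Δ from 1.333|: I 0.043; II 0.140; III 0.100; IV 0.008.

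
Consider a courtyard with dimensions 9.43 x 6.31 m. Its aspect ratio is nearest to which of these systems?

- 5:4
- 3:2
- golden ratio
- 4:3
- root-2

Ratio = 9.43 / 6.31 ≈ 1.494.
Distances: 5:4 1.250 (Δ 0.244); 3:2 1.500 (Δ 0.006); golden ratio 1.618 (Δ 0.124); 4:3 1.333 (Δ 0.161); root-2 1.414 (Δ 0.080).

3:2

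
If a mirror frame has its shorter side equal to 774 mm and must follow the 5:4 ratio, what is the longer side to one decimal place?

5:4 = 1.25000.
Longer side = 774 × 1.25000 ≈ 967.500 → 967.5 mm.

967.5 mm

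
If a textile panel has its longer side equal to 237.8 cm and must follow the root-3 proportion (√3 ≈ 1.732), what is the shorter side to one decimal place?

root-3 ≈ 1.73205.
Shorter side = 237.8 ÷ 1.73205 ≈ 137.294 → 137.3 cm.

137.3 cm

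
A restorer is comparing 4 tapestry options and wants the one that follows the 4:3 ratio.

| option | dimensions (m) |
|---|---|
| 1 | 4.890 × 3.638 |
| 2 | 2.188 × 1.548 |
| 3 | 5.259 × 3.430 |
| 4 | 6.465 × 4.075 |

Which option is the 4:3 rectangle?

1

Ratios (long/short): 1 ≈ 1.344; 2 ≈ 1.413; 3 ≈ 1.533; 4 ≈ 1.587.
4:3 ≈ 1.333; option 1 is nearest (Δ 0.011).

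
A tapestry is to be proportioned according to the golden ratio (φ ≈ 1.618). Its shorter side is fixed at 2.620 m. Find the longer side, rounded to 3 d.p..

4.239 m

golden ratio ≈ 1.61803.
Longer side = 2.620 × 1.61803 ≈ 4.23924 → 4.239 m.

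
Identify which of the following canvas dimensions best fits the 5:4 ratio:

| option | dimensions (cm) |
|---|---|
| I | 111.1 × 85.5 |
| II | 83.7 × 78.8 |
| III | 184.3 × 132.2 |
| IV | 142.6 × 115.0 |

Target 5:4 ≈ 1.250.
I: 1.299 (Δ0.049)  II: 1.062 (Δ0.188)  III: 1.394 (Δ0.144)  IV: 1.240 (Δ0.010)

IV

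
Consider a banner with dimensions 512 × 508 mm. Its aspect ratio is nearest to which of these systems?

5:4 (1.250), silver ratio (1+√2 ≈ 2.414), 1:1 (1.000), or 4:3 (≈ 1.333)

Ratio = 512 / 508 ≈ 1.008.
Distances: 5:4 1.250 (Δ 0.242); silver ratio 2.414 (Δ 1.406); 1:1 1.000 (Δ 0.008); 4:3 1.333 (Δ 0.325).

1:1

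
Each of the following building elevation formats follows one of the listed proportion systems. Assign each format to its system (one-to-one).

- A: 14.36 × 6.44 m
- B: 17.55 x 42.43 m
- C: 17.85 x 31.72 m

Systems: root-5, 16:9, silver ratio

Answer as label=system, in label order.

A=root-5, B=silver ratio, C=16:9

A = 14.36/6.44 ≈ 2.230 → root-5 (2.236)
B = 42.43/17.55 ≈ 2.418 → silver ratio (2.414)
C = 31.72/17.85 ≈ 1.777 → 16:9 (1.778)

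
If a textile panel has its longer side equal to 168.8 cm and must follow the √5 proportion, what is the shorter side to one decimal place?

75.5 cm

root-5 ≈ 2.23607.
Shorter side = 168.8 ÷ 2.23607 ≈ 75.490 → 75.5 cm.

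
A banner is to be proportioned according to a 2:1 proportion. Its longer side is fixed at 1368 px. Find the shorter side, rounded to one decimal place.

2:1 = 2.00000.
Shorter side = 1368 ÷ 2.00000 ≈ 684.000 → 684.0 px.

684.0 px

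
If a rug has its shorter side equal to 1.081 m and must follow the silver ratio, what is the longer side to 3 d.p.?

silver ratio ≈ 2.41421.
Longer side = 1.081 × 2.41421 ≈ 2.60976 → 2.610 m.

2.610 m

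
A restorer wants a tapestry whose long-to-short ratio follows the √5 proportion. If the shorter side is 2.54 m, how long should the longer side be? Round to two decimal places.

5.68 m

root-5 ≈ 2.23607.
Longer side = 2.54 × 2.23607 ≈ 5.6796 → 5.68 m.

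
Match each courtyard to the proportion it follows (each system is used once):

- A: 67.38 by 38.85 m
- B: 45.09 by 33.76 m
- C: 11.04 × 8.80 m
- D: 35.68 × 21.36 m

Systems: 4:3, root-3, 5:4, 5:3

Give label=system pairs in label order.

Ratios: A ≈ 1.734; B ≈ 1.336; C ≈ 1.255; D ≈ 1.670.
Targets: 4:3 ≈ 1.333; root-3 ≈ 1.732; 5:4 ≈ 1.250; 5:3 ≈ 1.667.

A=root-3, B=4:3, C=5:4, D=5:3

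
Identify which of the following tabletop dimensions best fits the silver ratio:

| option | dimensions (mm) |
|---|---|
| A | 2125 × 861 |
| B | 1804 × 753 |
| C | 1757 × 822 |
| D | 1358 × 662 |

Ratios (long/short): A ≈ 2.468; B ≈ 2.396; C ≈ 2.137; D ≈ 2.051.
silver ratio ≈ 2.414; option B is nearest (Δ 0.018).

B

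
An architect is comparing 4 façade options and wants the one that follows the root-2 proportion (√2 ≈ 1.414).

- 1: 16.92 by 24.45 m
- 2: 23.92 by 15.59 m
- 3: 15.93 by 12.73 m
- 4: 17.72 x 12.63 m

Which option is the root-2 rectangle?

4

Ratios (long/short): 1 ≈ 1.445; 2 ≈ 1.534; 3 ≈ 1.251; 4 ≈ 1.403.
root-2 ≈ 1.414; option 4 is nearest (Δ 0.011).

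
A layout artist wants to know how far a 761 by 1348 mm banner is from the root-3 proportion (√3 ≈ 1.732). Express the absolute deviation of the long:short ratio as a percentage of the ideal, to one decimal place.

Ratio = 1348 / 761 ≈ 1.7714.
Ideal root-3 ≈ 1.7321. |1.7714 − 1.7321| / 1.7321 ≈ 2.27% → 2.3%.

2.3%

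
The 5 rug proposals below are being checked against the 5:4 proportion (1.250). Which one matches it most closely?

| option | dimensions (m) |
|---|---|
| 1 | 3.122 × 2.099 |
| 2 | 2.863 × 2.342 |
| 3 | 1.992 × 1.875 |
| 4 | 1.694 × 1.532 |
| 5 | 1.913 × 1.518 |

5

Target 5:4 ≈ 1.250.
1: 1.487 (Δ0.237)  2: 1.222 (Δ0.028)  3: 1.062 (Δ0.188)  4: 1.106 (Δ0.144)  5: 1.260 (Δ0.010)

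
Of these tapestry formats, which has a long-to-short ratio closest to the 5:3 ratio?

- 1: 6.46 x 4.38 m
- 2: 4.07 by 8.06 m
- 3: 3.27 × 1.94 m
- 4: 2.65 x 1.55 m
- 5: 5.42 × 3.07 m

3

Target 5:3 ≈ 1.667.
1: 1.475 (Δ0.192)  2: 1.980 (Δ0.313)  3: 1.686 (Δ0.019)  4: 1.710 (Δ0.043)  5: 1.765 (Δ0.098)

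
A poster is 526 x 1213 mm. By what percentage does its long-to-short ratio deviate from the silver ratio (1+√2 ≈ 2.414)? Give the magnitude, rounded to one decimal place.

4.5%

Ratio = 1213 / 526 ≈ 2.3061.
Ideal silver ratio ≈ 2.4142. |2.3061 − 2.4142| / 2.4142 ≈ 4.48% → 4.5%.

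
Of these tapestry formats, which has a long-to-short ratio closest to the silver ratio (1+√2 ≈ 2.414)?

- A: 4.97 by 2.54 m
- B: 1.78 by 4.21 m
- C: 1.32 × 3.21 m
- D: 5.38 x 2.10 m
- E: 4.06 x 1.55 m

C

Ratios (long/short): A ≈ 1.957; B ≈ 2.365; C ≈ 2.432; D ≈ 2.562; E ≈ 2.619.
silver ratio ≈ 2.414; option C is nearest (Δ 0.018).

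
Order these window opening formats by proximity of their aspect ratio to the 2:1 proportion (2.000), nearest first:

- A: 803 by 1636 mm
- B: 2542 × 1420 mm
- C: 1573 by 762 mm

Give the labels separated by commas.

Ratios: A = 1636 / 803 ≈ 2.037; B = 2542 / 1420 ≈ 1.790; C = 1573 / 762 ≈ 2.064.
|Δ from 2.000|: A 0.037; B 0.210; C 0.064.

A, C, B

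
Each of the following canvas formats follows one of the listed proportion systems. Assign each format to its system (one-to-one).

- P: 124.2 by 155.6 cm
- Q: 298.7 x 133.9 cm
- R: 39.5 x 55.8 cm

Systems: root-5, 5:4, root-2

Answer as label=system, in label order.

P = 155.6/124.2 ≈ 1.253 → 5:4 (1.250)
Q = 298.7/133.9 ≈ 2.231 → root-5 (2.236)
R = 55.8/39.5 ≈ 1.413 → root-2 (1.414)

P=5:4, Q=root-5, R=root-2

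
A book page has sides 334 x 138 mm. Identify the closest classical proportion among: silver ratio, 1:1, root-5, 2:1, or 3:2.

silver ratio

Ratio = 334 / 138 ≈ 2.420.
Distances: silver ratio 2.414 (Δ 0.006); 1:1 1.000 (Δ 1.420); root-5 2.236 (Δ 0.184); 2:1 2.000 (Δ 0.420); 3:2 1.500 (Δ 0.920).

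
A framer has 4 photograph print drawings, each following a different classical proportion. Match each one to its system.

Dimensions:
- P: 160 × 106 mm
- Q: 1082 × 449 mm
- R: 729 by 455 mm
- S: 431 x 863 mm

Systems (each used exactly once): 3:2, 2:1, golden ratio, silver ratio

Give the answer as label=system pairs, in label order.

P = 160/106 ≈ 1.509 → 3:2 (1.500)
Q = 1082/449 ≈ 2.410 → silver ratio (2.414)
R = 729/455 ≈ 1.602 → golden ratio (1.618)
S = 863/431 ≈ 2.002 → 2:1 (2.000)

P=3:2, Q=silver ratio, R=golden ratio, S=2:1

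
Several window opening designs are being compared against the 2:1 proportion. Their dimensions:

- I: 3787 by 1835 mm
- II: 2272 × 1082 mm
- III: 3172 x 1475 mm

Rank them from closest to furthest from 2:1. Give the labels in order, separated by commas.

Ratios: I = 3787 / 1835 ≈ 2.064; II = 2272 / 1082 ≈ 2.100; III = 3172 / 1475 ≈ 2.151.
|Δ from 2.000|: I 0.064; II 0.100; III 0.151.

I, II, III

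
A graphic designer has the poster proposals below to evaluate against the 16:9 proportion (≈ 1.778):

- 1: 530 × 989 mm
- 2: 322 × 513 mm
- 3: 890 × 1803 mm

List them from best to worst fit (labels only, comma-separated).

1, 2, 3

1: 989/530 ≈ 1.866 → |1.866 − 1.778| = 0.088
2: 513/322 ≈ 1.593 → |1.593 − 1.778| = 0.185
3: 1803/890 ≈ 2.026 → |2.026 − 1.778| = 0.248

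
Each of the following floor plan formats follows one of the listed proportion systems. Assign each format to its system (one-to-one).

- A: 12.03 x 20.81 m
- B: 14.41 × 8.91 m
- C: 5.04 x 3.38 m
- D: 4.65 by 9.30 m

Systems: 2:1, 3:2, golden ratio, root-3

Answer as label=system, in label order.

A=root-3, B=golden ratio, C=3:2, D=2:1

Ratios: A ≈ 1.730; B ≈ 1.617; C ≈ 1.491; D ≈ 2.000.
Targets: 2:1 ≈ 2.000; 3:2 ≈ 1.500; golden ratio ≈ 1.618; root-3 ≈ 1.732.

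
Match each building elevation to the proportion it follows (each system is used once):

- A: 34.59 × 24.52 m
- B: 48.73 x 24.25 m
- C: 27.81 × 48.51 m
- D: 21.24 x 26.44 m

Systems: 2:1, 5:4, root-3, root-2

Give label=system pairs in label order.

A=root-2, B=2:1, C=root-3, D=5:4

A = 34.59/24.52 ≈ 1.411 → root-2 (1.414)
B = 48.73/24.25 ≈ 2.009 → 2:1 (2.000)
C = 48.51/27.81 ≈ 1.744 → root-3 (1.732)
D = 26.44/21.24 ≈ 1.245 → 5:4 (1.250)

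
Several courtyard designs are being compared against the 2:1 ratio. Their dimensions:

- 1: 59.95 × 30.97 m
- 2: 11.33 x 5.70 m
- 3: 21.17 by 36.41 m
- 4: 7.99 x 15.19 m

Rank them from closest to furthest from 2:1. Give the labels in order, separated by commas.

2, 1, 4, 3

Ratios: 1 = 59.95 / 30.97 ≈ 1.936; 2 = 11.33 / 5.70 ≈ 1.988; 3 = 36.41 / 21.17 ≈ 1.720; 4 = 15.19 / 7.99 ≈ 1.901.
|Δ from 2.000|: 1 0.064; 2 0.012; 3 0.280; 4 0.099.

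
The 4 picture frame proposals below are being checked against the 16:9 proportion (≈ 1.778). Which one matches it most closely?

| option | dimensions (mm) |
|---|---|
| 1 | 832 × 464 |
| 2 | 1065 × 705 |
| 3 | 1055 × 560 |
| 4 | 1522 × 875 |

1

Ratios (long/short): 1 ≈ 1.793; 2 ≈ 1.511; 3 ≈ 1.884; 4 ≈ 1.739.
16:9 ≈ 1.778; option 1 is nearest (Δ 0.015).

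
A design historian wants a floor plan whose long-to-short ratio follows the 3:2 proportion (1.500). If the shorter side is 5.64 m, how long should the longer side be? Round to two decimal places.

8.46 m

3:2 = 1.50000.
Longer side = 5.64 × 1.50000 ≈ 8.4600 → 8.46 m.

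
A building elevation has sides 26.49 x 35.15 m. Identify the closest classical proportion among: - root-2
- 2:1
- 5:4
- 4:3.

Ratio = 35.15 / 26.49 ≈ 1.327.
Distances: root-2 1.414 (Δ 0.087); 2:1 2.000 (Δ 0.673); 5:4 1.250 (Δ 0.077); 4:3 1.333 (Δ 0.006).

4:3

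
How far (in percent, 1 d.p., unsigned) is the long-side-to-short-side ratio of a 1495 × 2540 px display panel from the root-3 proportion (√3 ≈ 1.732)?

Ratio = 2540 / 1495 ≈ 1.6990.
Ideal root-3 ≈ 1.7321. |1.6990 − 1.7321| / 1.7321 ≈ 1.91% → 1.9%.

1.9%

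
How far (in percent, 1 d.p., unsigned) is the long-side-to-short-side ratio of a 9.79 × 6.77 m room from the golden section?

Ratio = 9.79 / 6.77 ≈ 1.4461.
Ideal golden ratio ≈ 1.6180. |1.4461 − 1.6180| / 1.6180 ≈ 10.62% → 10.6%.

10.6%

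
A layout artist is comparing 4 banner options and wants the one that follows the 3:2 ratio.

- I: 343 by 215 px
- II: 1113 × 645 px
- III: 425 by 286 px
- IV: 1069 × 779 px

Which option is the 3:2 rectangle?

Target 3:2 ≈ 1.500.
I: 1.595 (Δ0.095)  II: 1.726 (Δ0.226)  III: 1.486 (Δ0.014)  IV: 1.372 (Δ0.128)

III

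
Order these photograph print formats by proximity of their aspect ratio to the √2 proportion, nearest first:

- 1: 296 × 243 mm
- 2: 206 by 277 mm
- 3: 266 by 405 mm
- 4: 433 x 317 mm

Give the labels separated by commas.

Ratios: 1 = 296 / 243 ≈ 1.218; 2 = 277 / 206 ≈ 1.345; 3 = 405 / 266 ≈ 1.523; 4 = 433 / 317 ≈ 1.366.
|Δ from 1.414|: 1 0.196; 2 0.069; 3 0.109; 4 0.048.

4, 2, 3, 1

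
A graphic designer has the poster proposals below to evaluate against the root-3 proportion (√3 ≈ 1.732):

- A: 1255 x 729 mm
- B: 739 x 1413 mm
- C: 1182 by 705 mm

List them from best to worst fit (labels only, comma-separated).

A, C, B

Ratios: A = 1255 / 729 ≈ 1.722; B = 1413 / 739 ≈ 1.912; C = 1182 / 705 ≈ 1.677.
|Δ from 1.732|: A 0.010; B 0.180; C 0.055.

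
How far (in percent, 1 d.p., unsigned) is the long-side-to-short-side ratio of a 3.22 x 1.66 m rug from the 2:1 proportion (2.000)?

Ratio = 3.22 / 1.66 ≈ 1.9398.
Ideal 2:1 = 2.0000. |1.9398 − 2.0000| / 2.0000 ≈ 3.01% → 3.0%.

3.0%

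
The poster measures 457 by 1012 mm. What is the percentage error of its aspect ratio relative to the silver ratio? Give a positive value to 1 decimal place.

Ratio = 1012 / 457 ≈ 2.2144.
Ideal silver ratio ≈ 2.4142. |2.2144 − 2.4142| / 2.4142 ≈ 8.28% → 8.3%.

8.3%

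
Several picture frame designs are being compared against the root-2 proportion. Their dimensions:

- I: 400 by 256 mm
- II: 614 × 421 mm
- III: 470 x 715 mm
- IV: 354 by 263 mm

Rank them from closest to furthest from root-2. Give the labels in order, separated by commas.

Ratios: I = 400 / 256 ≈ 1.562; II = 614 / 421 ≈ 1.458; III = 715 / 470 ≈ 1.521; IV = 354 / 263 ≈ 1.346.
|Δ from 1.414|: I 0.148; II 0.044; III 0.107; IV 0.068.

II, IV, III, I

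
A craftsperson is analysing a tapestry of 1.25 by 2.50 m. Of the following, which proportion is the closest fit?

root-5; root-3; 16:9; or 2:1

2.50/1.25 ≈ 2.000. Nearest candidates are 2:1 (2.000, off by 0.000) and 16:9 (1.778, off by 0.222).

2:1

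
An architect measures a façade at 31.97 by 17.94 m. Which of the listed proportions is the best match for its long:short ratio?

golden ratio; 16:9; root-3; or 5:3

31.97/17.94 ≈ 1.782. Nearest candidates are 16:9 (1.778, off by 0.004) and root-3 (1.732, off by 0.050).

16:9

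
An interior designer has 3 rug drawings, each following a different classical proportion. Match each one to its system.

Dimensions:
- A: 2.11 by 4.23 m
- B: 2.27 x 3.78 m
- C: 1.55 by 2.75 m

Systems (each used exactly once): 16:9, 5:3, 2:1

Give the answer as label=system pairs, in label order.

A=2:1, B=5:3, C=16:9

Ratios: A ≈ 2.005; B ≈ 1.665; C ≈ 1.774.
Targets: 16:9 ≈ 1.778; 5:3 ≈ 1.667; 2:1 ≈ 2.000.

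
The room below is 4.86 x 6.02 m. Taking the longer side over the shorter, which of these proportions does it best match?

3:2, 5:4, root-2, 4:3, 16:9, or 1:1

6.02/4.86 ≈ 1.239. Nearest candidates are 5:4 (1.250, off by 0.011) and 4:3 (1.333, off by 0.094).

5:4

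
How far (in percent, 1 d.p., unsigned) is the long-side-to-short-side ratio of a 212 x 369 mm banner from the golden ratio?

Ratio = 369 / 212 ≈ 1.7406.
Ideal golden ratio ≈ 1.6180. |1.7406 − 1.6180| / 1.6180 ≈ 7.58% → 7.6%.

7.6%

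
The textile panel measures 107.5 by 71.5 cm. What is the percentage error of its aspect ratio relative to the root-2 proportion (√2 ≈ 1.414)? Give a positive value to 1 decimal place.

6.3%

Ratio = 107.5 / 71.5 ≈ 1.5035.
Ideal root-2 ≈ 1.4142. |1.5035 − 1.4142| / 1.4142 ≈ 6.31% → 6.3%.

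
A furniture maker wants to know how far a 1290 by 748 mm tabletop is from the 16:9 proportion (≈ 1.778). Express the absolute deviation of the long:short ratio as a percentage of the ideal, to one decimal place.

3.0%

Ratio = 1290 / 748 ≈ 1.7246.
Ideal 16:9 ≈ 1.7778. |1.7246 − 1.7778| / 1.7778 ≈ 2.99% → 3.0%.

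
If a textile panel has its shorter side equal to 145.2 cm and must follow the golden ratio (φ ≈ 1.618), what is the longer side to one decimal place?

234.9 cm

golden ratio ≈ 1.61803.
Longer side = 145.2 × 1.61803 ≈ 234.938 → 234.9 cm.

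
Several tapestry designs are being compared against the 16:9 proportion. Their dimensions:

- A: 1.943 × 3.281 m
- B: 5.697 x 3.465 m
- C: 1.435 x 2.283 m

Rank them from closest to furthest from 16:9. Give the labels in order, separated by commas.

A: 3.281/1.943 ≈ 1.689 → |1.689 − 1.778| = 0.089
B: 5.697/3.465 ≈ 1.644 → |1.644 − 1.778| = 0.134
C: 2.283/1.435 ≈ 1.591 → |1.591 − 1.778| = 0.187

A, B, C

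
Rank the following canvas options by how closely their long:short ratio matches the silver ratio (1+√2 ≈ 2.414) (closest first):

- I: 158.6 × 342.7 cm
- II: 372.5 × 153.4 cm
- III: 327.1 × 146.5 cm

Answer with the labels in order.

I: 342.7/158.6 ≈ 2.161 → |2.161 − 2.414| = 0.253
II: 372.5/153.4 ≈ 2.428 → |2.428 − 2.414| = 0.014
III: 327.1/146.5 ≈ 2.233 → |2.233 − 2.414| = 0.181

II, III, I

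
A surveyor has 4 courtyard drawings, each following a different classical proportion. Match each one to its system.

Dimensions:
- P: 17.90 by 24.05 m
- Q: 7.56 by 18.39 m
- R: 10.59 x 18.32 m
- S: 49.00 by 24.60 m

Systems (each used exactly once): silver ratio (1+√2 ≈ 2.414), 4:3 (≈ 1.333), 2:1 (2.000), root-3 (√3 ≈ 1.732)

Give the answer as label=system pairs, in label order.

P = 24.05/17.90 ≈ 1.344 → 4:3 (1.333)
Q = 18.39/7.56 ≈ 2.433 → silver ratio (2.414)
R = 18.32/10.59 ≈ 1.730 → root-3 (1.732)
S = 49.00/24.60 ≈ 1.992 → 2:1 (2.000)

P=4:3, Q=silver ratio, R=root-3, S=2:1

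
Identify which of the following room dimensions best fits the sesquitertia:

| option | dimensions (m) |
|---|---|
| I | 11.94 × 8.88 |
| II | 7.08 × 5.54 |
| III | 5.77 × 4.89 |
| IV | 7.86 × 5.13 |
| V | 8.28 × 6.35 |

Target 4:3 ≈ 1.333.
I: 1.345 (Δ0.012)  II: 1.278 (Δ0.055)  III: 1.180 (Δ0.153)  IV: 1.532 (Δ0.199)  V: 1.304 (Δ0.029)

I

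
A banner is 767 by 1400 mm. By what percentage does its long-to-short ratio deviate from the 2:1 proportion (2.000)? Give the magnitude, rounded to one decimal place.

8.7%

Ratio = 1400 / 767 ≈ 1.8253.
Ideal 2:1 = 2.0000. |1.8253 − 2.0000| / 2.0000 ≈ 8.74% → 8.7%.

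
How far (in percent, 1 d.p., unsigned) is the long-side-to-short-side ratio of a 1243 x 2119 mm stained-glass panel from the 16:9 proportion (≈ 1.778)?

Ratio = 2119 / 1243 ≈ 1.7047.
Ideal 16:9 ≈ 1.7778. |1.7047 − 1.7778| / 1.7778 ≈ 4.11% → 4.1%.

4.1%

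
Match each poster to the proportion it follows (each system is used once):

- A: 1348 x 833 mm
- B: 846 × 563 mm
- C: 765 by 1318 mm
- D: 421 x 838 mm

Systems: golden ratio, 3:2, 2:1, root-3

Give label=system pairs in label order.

A=golden ratio, B=3:2, C=root-3, D=2:1

Ratios: A ≈ 1.618; B ≈ 1.503; C ≈ 1.723; D ≈ 1.990.
Targets: golden ratio ≈ 1.618; 3:2 ≈ 1.500; 2:1 ≈ 2.000; root-3 ≈ 1.732.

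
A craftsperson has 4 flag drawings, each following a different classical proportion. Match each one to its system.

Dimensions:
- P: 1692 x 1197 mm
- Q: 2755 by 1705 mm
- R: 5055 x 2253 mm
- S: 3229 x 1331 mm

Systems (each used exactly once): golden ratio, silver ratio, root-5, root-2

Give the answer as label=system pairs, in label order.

P=root-2, Q=golden ratio, R=root-5, S=silver ratio

Ratios: P ≈ 1.414; Q ≈ 1.616; R ≈ 2.244; S ≈ 2.426.
Targets: golden ratio ≈ 1.618; silver ratio ≈ 2.414; root-5 ≈ 2.236; root-2 ≈ 1.414.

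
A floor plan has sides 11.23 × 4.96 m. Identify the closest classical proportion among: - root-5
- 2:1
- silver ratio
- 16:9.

Ratio = 11.23 / 4.96 ≈ 2.264.
Distances: root-5 2.236 (Δ 0.028); 2:1 2.000 (Δ 0.264); silver ratio 2.414 (Δ 0.150); 16:9 1.778 (Δ 0.486).

root-5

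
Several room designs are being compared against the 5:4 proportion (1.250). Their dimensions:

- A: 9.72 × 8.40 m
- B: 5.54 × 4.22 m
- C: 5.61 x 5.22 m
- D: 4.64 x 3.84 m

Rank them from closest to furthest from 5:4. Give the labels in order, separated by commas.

D, B, A, C

Ratios: A = 9.72 / 8.40 ≈ 1.157; B = 5.54 / 4.22 ≈ 1.313; C = 5.61 / 5.22 ≈ 1.075; D = 4.64 / 3.84 ≈ 1.208.
|Δ from 1.250|: A 0.093; B 0.063; C 0.175; D 0.042.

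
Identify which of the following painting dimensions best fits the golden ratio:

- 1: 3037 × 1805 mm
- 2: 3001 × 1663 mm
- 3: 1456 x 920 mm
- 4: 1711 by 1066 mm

4

Target golden ratio ≈ 1.618.
1: 1.683 (Δ0.065)  2: 1.805 (Δ0.187)  3: 1.583 (Δ0.035)  4: 1.605 (Δ0.013)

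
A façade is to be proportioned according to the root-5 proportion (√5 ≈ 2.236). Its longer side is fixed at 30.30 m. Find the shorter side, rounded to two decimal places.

root-5 ≈ 2.23607.
Shorter side = 30.30 ÷ 2.23607 ≈ 13.5506 → 13.55 m.

13.55 m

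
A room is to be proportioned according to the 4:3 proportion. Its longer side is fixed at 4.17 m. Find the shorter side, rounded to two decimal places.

4:3 ≈ 1.33333.
Shorter side = 4.17 ÷ 1.33333 ≈ 3.1275 → 3.13 m.

3.13 m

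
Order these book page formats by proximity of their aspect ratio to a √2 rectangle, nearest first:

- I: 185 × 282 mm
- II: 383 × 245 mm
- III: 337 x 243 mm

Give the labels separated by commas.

III, I, II

Ratios: I = 282 / 185 ≈ 1.524; II = 383 / 245 ≈ 1.563; III = 337 / 243 ≈ 1.387.
|Δ from 1.414|: I 0.110; II 0.149; III 0.027.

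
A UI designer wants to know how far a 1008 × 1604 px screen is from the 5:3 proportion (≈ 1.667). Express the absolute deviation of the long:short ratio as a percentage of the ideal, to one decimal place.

4.5%

Ratio = 1604 / 1008 ≈ 1.5913.
Ideal 5:3 ≈ 1.6667. |1.5913 − 1.6667| / 1.6667 ≈ 4.52% → 4.5%.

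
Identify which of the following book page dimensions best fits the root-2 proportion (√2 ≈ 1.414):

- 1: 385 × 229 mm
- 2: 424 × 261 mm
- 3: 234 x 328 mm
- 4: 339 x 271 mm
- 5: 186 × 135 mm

Target root-2 ≈ 1.414.
1: 1.681 (Δ0.267)  2: 1.625 (Δ0.211)  3: 1.402 (Δ0.012)  4: 1.251 (Δ0.163)  5: 1.378 (Δ0.036)

3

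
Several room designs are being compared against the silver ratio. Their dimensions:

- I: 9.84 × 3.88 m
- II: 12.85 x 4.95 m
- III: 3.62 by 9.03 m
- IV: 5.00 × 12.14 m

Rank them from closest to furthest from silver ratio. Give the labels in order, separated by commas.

I: 9.84/3.88 ≈ 2.536 → |2.536 − 2.414| = 0.122
II: 12.85/4.95 ≈ 2.596 → |2.596 − 2.414| = 0.182
III: 9.03/3.62 ≈ 2.494 → |2.494 − 2.414| = 0.080
IV: 12.14/5.00 ≈ 2.428 → |2.428 − 2.414| = 0.014

IV, III, I, II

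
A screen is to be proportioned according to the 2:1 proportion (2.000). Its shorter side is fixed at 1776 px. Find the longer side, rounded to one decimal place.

2:1 = 2.00000.
Longer side = 1776 × 2.00000 ≈ 3552.000 → 3552.0 px.

3552.0 px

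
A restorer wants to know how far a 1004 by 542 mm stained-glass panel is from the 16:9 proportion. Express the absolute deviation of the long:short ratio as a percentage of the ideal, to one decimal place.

Ratio = 1004 / 542 ≈ 1.8524.
Ideal 16:9 ≈ 1.7778. |1.8524 − 1.7778| / 1.7778 ≈ 4.20% → 4.2%.

4.2%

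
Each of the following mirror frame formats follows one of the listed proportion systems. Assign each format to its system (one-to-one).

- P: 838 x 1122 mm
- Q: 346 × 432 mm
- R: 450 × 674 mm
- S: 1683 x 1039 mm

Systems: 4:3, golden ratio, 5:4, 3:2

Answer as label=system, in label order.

P = 1122/838 ≈ 1.339 → 4:3 (1.333)
Q = 432/346 ≈ 1.249 → 5:4 (1.250)
R = 674/450 ≈ 1.498 → 3:2 (1.500)
S = 1683/1039 ≈ 1.620 → golden ratio (1.618)

P=4:3, Q=5:4, R=3:2, S=golden ratio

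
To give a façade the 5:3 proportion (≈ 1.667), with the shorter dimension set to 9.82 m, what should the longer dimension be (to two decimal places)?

16.37 m

5:3 ≈ 1.66667.
Longer side = 9.82 × 1.66667 ≈ 16.3667 → 16.37 m.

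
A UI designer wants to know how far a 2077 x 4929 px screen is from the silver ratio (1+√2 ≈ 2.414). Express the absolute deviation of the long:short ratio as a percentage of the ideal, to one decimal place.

Ratio = 4929 / 2077 ≈ 2.3731.
Ideal silver ratio ≈ 2.4142. |2.3731 − 2.4142| / 2.4142 ≈ 1.70% → 1.7%.

1.7%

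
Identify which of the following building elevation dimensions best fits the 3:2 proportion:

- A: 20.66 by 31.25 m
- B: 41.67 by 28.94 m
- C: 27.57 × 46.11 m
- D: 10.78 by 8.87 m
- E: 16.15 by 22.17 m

Ratios (long/short): A ≈ 1.513; B ≈ 1.440; C ≈ 1.672; D ≈ 1.215; E ≈ 1.373.
3:2 ≈ 1.500; option A is nearest (Δ 0.013).

A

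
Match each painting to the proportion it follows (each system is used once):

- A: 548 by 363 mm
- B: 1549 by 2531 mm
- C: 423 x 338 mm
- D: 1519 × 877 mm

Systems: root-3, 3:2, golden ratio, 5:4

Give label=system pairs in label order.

A = 548/363 ≈ 1.510 → 3:2 (1.500)
B = 2531/1549 ≈ 1.634 → golden ratio (1.618)
C = 423/338 ≈ 1.251 → 5:4 (1.250)
D = 1519/877 ≈ 1.732 → root-3 (1.732)

A=3:2, B=golden ratio, C=5:4, D=root-3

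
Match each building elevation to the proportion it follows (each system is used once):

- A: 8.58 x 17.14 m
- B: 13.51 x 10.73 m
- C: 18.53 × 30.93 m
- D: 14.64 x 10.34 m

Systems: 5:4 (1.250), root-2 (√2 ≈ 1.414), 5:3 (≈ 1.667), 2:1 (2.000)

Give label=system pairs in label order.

Ratios: A ≈ 1.998; B ≈ 1.259; C ≈ 1.669; D ≈ 1.416.
Targets: 5:4 ≈ 1.250; root-2 ≈ 1.414; 5:3 ≈ 1.667; 2:1 ≈ 2.000.

A=2:1, B=5:4, C=5:3, D=root-2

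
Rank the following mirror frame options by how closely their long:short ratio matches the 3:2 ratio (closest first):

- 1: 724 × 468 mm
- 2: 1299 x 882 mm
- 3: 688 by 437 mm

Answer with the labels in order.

2, 1, 3

Ratios: 1 = 724 / 468 ≈ 1.547; 2 = 1299 / 882 ≈ 1.473; 3 = 688 / 437 ≈ 1.574.
|Δ from 1.500|: 1 0.047; 2 0.027; 3 0.074.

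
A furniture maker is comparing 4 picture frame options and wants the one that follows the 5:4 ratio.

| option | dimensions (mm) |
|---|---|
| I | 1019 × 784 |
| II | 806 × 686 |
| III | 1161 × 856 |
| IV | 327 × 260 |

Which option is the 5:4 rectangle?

Ratios (long/short): I ≈ 1.300; II ≈ 1.175; III ≈ 1.356; IV ≈ 1.258.
5:4 ≈ 1.250; option IV is nearest (Δ 0.008).

IV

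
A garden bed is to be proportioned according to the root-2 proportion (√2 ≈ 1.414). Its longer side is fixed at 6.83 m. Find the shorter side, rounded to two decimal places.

4.83 m

root-2 ≈ 1.41421.
Shorter side = 6.83 ÷ 1.41421 ≈ 4.8296 → 4.83 m.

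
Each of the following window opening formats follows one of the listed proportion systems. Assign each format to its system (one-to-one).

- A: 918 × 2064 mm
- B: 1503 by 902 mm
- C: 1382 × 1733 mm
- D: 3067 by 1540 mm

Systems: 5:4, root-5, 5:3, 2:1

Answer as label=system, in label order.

A = 2064/918 ≈ 2.248 → root-5 (2.236)
B = 1503/902 ≈ 1.666 → 5:3 (1.667)
C = 1733/1382 ≈ 1.254 → 5:4 (1.250)
D = 3067/1540 ≈ 1.992 → 2:1 (2.000)

A=root-5, B=5:3, C=5:4, D=2:1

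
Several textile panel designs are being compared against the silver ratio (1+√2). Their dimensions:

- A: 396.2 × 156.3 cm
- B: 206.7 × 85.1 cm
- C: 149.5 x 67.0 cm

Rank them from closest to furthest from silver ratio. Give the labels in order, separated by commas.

B, A, C

A: 396.2/156.3 ≈ 2.535 → |2.535 − 2.414| = 0.121
B: 206.7/85.1 ≈ 2.429 → |2.429 − 2.414| = 0.015
C: 149.5/67.0 ≈ 2.231 → |2.231 − 2.414| = 0.183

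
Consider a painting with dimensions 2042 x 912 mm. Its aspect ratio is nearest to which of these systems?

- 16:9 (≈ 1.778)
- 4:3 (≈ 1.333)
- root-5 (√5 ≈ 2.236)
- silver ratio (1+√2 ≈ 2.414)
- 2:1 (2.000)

root-5

Ratio = 2042 / 912 ≈ 2.239.
Distances: 16:9 1.778 (Δ 0.461); 4:3 1.333 (Δ 0.906); root-5 2.236 (Δ 0.003); silver ratio 2.414 (Δ 0.175); 2:1 2.000 (Δ 0.239).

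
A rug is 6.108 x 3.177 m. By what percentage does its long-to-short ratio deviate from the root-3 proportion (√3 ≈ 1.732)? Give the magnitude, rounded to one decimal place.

Ratio = 6.108 / 3.177 ≈ 1.9226.
Ideal root-3 ≈ 1.7321. |1.9226 − 1.7321| / 1.7321 ≈ 11.00% → 11.0%.

11.0%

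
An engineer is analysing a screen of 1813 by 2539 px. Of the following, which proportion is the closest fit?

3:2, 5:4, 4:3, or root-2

Ratio = 2539 / 1813 ≈ 1.400.
Distances: 3:2 1.500 (Δ 0.100); 5:4 1.250 (Δ 0.150); 4:3 1.333 (Δ 0.067); root-2 1.414 (Δ 0.014).

root-2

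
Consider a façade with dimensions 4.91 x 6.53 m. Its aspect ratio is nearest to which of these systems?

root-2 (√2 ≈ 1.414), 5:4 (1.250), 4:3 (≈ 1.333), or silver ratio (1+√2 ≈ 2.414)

4:3

Ratio = 6.53 / 4.91 ≈ 1.330.
Distances: root-2 1.414 (Δ 0.084); 5:4 1.250 (Δ 0.080); 4:3 1.333 (Δ 0.003); silver ratio 2.414 (Δ 1.084).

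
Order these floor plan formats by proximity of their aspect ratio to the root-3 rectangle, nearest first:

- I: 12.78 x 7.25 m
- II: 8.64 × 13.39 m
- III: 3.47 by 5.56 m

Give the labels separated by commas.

I, III, II

Ratios: I = 12.78 / 7.25 ≈ 1.763; II = 13.39 / 8.64 ≈ 1.550; III = 5.56 / 3.47 ≈ 1.602.
|Δ from 1.732|: I 0.031; II 0.182; III 0.130.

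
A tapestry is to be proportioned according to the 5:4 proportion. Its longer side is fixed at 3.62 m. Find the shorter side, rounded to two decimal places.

2.90 m

5:4 = 1.25000.
Shorter side = 3.62 ÷ 1.25000 ≈ 2.8960 → 2.90 m.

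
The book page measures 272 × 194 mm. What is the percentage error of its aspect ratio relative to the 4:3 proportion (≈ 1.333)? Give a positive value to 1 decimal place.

5.2%

Ratio = 272 / 194 ≈ 1.4021.
Ideal 4:3 ≈ 1.3333. |1.4021 − 1.3333| / 1.3333 ≈ 5.16% → 5.2%.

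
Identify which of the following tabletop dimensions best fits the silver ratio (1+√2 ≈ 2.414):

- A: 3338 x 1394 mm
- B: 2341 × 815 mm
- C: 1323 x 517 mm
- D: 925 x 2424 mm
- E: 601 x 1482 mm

Target silver ratio ≈ 2.414.
A: 2.395 (Δ0.019)  B: 2.872 (Δ0.458)  C: 2.559 (Δ0.145)  D: 2.621 (Δ0.207)  E: 2.466 (Δ0.052)

A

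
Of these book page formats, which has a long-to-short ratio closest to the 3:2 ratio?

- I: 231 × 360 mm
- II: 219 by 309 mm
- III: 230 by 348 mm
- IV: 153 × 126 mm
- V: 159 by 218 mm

Ratios (long/short): I ≈ 1.558; II ≈ 1.411; III ≈ 1.513; IV ≈ 1.214; V ≈ 1.371.
3:2 ≈ 1.500; option III is nearest (Δ 0.013).

III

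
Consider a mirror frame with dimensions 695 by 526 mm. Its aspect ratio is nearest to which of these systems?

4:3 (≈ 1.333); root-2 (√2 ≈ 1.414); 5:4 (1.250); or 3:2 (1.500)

695/526 ≈ 1.321. Nearest candidates are 4:3 (1.333, off by 0.012) and 5:4 (1.250, off by 0.071).

4:3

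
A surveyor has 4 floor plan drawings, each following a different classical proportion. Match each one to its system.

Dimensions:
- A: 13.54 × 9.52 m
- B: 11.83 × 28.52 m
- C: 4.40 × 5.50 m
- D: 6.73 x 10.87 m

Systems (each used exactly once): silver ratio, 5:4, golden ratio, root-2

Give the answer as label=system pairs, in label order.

A=root-2, B=silver ratio, C=5:4, D=golden ratio

A = 13.54/9.52 ≈ 1.422 → root-2 (1.414)
B = 28.52/11.83 ≈ 2.411 → silver ratio (2.414)
C = 5.50/4.40 ≈ 1.250 → 5:4 (1.250)
D = 10.87/6.73 ≈ 1.615 → golden ratio (1.618)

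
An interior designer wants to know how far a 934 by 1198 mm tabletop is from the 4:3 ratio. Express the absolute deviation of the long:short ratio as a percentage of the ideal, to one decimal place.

3.8%

Ratio = 1198 / 934 ≈ 1.2827.
Ideal 4:3 ≈ 1.3333. |1.2827 − 1.3333| / 1.3333 ≈ 3.80% → 3.8%.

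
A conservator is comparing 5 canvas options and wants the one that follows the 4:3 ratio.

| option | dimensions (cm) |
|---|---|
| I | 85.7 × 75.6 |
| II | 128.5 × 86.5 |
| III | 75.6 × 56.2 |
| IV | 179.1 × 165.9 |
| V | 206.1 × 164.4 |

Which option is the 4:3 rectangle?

Target 4:3 ≈ 1.333.
I: 1.134 (Δ0.199)  II: 1.486 (Δ0.153)  III: 1.345 (Δ0.012)  IV: 1.080 (Δ0.253)  V: 1.254 (Δ0.079)

III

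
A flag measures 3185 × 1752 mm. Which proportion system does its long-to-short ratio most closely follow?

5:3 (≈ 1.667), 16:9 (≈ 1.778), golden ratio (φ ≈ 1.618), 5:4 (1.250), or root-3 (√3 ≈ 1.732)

16:9

Ratio = 3185 / 1752 ≈ 1.818.
Distances: 5:3 1.667 (Δ 0.151); 16:9 1.778 (Δ 0.040); golden ratio 1.618 (Δ 0.200); 5:4 1.250 (Δ 0.568); root-3 1.732 (Δ 0.086).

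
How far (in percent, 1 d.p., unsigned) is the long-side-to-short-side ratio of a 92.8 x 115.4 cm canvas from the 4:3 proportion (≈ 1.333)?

6.7%

Ratio = 115.4 / 92.8 ≈ 1.2435.
Ideal 4:3 ≈ 1.3333. |1.2435 − 1.3333| / 1.3333 ≈ 6.74% → 6.7%.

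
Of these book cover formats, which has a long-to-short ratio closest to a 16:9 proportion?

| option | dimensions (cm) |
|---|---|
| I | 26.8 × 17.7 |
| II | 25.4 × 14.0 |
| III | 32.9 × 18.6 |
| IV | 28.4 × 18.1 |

Ratios (long/short): I ≈ 1.514; II ≈ 1.814; III ≈ 1.769; IV ≈ 1.569.
16:9 ≈ 1.778; option III is nearest (Δ 0.009).

III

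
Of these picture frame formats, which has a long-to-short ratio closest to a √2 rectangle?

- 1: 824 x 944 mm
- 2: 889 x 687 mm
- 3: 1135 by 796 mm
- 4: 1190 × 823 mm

3

Target root-2 ≈ 1.414.
1: 1.146 (Δ0.268)  2: 1.294 (Δ0.120)  3: 1.426 (Δ0.012)  4: 1.446 (Δ0.032)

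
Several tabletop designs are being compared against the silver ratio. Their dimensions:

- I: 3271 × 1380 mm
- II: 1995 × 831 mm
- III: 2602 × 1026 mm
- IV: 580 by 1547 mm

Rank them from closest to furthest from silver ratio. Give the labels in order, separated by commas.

II, I, III, IV

I: 3271/1380 ≈ 2.370 → |2.370 − 2.414| = 0.044
II: 1995/831 ≈ 2.401 → |2.401 − 2.414| = 0.013
III: 2602/1026 ≈ 2.536 → |2.536 − 2.414| = 0.122
IV: 1547/580 ≈ 2.667 → |2.667 − 2.414| = 0.253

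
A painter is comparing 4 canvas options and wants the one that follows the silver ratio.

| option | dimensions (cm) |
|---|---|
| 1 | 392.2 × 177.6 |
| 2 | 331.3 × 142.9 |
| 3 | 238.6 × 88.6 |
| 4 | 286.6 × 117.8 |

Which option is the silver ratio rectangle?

Ratios (long/short): 1 ≈ 2.208; 2 ≈ 2.318; 3 ≈ 2.693; 4 ≈ 2.433.
silver ratio ≈ 2.414; option 4 is nearest (Δ 0.019).

4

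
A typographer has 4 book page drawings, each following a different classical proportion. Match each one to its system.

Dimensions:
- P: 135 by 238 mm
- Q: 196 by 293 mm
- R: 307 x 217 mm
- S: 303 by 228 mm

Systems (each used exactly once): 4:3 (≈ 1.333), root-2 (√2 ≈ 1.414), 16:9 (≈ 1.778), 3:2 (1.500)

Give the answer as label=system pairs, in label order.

Ratios: P ≈ 1.763; Q ≈ 1.495; R ≈ 1.415; S ≈ 1.329.
Targets: 4:3 ≈ 1.333; root-2 ≈ 1.414; 16:9 ≈ 1.778; 3:2 ≈ 1.500.

P=16:9, Q=3:2, R=root-2, S=4:3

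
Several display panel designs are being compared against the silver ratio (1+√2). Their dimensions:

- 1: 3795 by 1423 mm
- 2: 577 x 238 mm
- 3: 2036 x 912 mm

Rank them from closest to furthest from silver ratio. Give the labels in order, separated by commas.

2, 3, 1

Ratios: 1 = 3795 / 1423 ≈ 2.667; 2 = 577 / 238 ≈ 2.424; 3 = 2036 / 912 ≈ 2.232.
|Δ from 2.414|: 1 0.253; 2 0.010; 3 0.182.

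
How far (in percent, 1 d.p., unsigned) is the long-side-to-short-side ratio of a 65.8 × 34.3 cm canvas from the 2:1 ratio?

4.1%

Ratio = 65.8 / 34.3 ≈ 1.9184.
Ideal 2:1 = 2.0000. |1.9184 − 2.0000| / 2.0000 ≈ 4.08% → 4.1%.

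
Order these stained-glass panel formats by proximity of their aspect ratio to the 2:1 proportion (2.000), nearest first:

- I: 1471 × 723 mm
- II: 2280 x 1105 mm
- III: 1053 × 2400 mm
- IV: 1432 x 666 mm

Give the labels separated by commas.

I, II, IV, III

I: 1471/723 ≈ 2.035 → |2.035 − 2.000| = 0.035
II: 2280/1105 ≈ 2.063 → |2.063 − 2.000| = 0.063
III: 2400/1053 ≈ 2.279 → |2.279 − 2.000| = 0.279
IV: 1432/666 ≈ 2.150 → |2.150 − 2.000| = 0.150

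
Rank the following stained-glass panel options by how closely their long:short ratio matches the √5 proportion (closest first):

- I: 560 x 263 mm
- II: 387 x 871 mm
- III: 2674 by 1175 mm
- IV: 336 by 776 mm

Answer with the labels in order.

II, III, IV, I

Ratios: I = 560 / 263 ≈ 2.129; II = 871 / 387 ≈ 2.251; III = 2674 / 1175 ≈ 2.276; IV = 776 / 336 ≈ 2.310.
|Δ from 2.236|: I 0.107; II 0.015; III 0.040; IV 0.074.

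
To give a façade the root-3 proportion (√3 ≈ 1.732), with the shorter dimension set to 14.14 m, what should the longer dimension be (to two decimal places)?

24.49 m

root-3 ≈ 1.73205.
Longer side = 14.14 × 1.73205 ≈ 24.4912 → 24.49 m.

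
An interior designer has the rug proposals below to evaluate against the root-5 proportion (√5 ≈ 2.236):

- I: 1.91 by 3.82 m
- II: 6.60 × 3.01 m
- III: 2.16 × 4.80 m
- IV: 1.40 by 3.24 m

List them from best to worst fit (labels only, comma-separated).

III, II, IV, I

Ratios: I = 3.82 / 1.91 ≈ 2.000; II = 6.60 / 3.01 ≈ 2.193; III = 4.80 / 2.16 ≈ 2.222; IV = 3.24 / 1.40 ≈ 2.314.
|Δ from 2.236|: I 0.236; II 0.043; III 0.014; IV 0.078.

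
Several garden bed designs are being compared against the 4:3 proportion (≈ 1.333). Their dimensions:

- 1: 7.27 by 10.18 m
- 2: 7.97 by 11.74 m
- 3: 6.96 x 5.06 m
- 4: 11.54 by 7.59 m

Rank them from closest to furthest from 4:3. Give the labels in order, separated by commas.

1: 10.18/7.27 ≈ 1.400 → |1.400 − 1.333| = 0.067
2: 11.74/7.97 ≈ 1.473 → |1.473 − 1.333| = 0.140
3: 6.96/5.06 ≈ 1.375 → |1.375 − 1.333| = 0.042
4: 11.54/7.59 ≈ 1.520 → |1.520 − 1.333| = 0.187

3, 1, 2, 4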